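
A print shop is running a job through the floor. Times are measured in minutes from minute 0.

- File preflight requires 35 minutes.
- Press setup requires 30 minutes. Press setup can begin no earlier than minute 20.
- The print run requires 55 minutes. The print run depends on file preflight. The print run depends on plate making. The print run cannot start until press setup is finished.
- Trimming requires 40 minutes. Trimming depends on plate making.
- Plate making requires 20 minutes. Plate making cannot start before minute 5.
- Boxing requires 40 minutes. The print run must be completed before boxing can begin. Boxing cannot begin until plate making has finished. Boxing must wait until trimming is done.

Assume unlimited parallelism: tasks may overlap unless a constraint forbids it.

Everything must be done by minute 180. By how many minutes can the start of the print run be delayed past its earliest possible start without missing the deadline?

Press setup cannot begin until its own release at minute 20. It runs from minute 20 to 20 + 30 = minute 50.
Plate making cannot begin until its own release at minute 5. It runs from minute 5 to 5 + 20 = minute 25.
File preflight can start immediately at minute 0; it finishes at minute 35.
The print run cannot start until file preflight (finishes minute 35); plate making (finishes minute 25); press setup (finishes minute 50). The controlling bound is minute 50, so the print run finishes at 50 + 55 = minute 105.

Working backward from the deadline:
To finish by minute 180, boxing (duration 40) must start no later than minute 140.
The print run has to be done before boxing (must start by minute 140). That means finishing by minute 140, i.e. starting by 140 − 55 = minute 85.
So the print run can start as early as minute 50 and as late as minute 85, giving 85 − 50 = 35 minutes of slack.

35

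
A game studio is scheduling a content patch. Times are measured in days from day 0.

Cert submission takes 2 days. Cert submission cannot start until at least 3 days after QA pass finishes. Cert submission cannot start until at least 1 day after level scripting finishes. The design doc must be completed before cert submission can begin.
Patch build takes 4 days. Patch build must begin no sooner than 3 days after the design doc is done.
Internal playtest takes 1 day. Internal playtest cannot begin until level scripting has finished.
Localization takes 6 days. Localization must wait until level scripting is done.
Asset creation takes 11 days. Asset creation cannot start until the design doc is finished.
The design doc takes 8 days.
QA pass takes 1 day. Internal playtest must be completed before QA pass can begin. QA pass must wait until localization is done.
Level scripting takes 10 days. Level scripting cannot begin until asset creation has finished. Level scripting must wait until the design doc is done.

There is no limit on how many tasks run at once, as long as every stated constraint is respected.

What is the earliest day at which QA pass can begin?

35

Nothing blocks the design doc, so it runs from day 0 to day 8.
Asset creation waits on the design doc (finishes day 8), so it starts at day 8 and finishes at 8 + 11 = day 19.
Level scripting needs all of asset creation (finishes day 19); the design doc (finishes day 8). That puts its earliest start at day 19; it finishes at 19 + 10 = day 29.
Localization cannot begin until level scripting (finishes day 29). It runs from day 29 to 29 + 6 = day 35.
After level scripting (finishes day 29), internal playtest can start at day 29 and finishes at day 30.
QA pass waits on internal playtest (finishes day 30); localization (finishes day 35). The latest of these is day 35, which is the earliest QA pass can start.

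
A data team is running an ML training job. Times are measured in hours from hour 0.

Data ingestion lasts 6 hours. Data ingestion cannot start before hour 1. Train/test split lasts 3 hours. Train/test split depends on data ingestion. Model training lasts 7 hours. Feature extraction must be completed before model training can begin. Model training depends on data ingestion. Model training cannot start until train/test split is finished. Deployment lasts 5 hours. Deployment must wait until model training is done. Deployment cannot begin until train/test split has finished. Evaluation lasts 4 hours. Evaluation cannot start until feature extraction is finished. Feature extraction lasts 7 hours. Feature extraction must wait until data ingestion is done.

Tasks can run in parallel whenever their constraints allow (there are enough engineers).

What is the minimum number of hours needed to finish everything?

Data ingestion cannot begin until its own release at hour 1. It runs from hour 1 to 1 + 6 = hour 7.
Train/test split cannot begin until data ingestion (finishes hour 7). It runs from hour 7 to 7 + 3 = hour 10.
Feature extraction cannot begin until data ingestion (finishes hour 7). It runs from hour 7 to 7 + 7 = hour 14.
Evaluation waits on feature extraction (finishes hour 14), so it starts at hour 14 and finishes at 14 + 4 = hour 18.
Model training needs all of feature extraction (finishes hour 14); data ingestion (finishes hour 7); train/test split (finishes hour 10). That puts its earliest start at hour 14; it finishes at 14 + 7 = hour 21.
For deployment: model training (finishes hour 21); train/test split (finishes hour 10). Taking the maximum gives a start of hour 21, and it finishes at 21 + 5 = hour 26.
All tasks are finished once the last one completes. Finish times: Data ingestion at 7, Feature extraction at 14, Train/test split at 10, Model training at 21, Evaluation at 18, Deployment at 26. The latest is hour 26.

26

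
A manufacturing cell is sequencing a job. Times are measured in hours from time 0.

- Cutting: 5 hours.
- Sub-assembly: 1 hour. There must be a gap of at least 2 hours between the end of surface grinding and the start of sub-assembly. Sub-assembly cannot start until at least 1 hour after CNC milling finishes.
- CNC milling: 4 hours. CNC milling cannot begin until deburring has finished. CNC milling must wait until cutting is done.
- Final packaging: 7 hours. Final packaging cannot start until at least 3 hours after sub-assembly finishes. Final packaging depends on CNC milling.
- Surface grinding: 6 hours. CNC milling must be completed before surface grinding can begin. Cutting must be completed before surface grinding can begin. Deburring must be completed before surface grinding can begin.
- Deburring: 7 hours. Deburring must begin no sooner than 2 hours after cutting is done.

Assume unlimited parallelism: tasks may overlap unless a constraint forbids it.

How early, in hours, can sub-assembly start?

26

Cutting has no prerequisites, so it starts at hour 0 and finishes at hour 5.
After cutting (finishes hour 5, plus 2-hour gap → hour 7), deburring can start at hour 7 and finishes at hour 14.
CNC milling has to wait for deburring (finishes hour 14); cutting (finishes hour 5). The latest of these is hour 14, so CNC milling runs hour 14 to 14 + 4 = hour 18.
Surface grinding cannot start until CNC milling (finishes hour 18); cutting (finishes hour 5); deburring (finishes hour 14). The controlling bound is hour 18, so surface grinding finishes at 18 + 6 = hour 24.
Sub-assembly waits on surface grinding (finishes hour 24, plus 2-hour gap → hour 26); CNC milling (finishes hour 18, plus 1-hour gap → hour 19). The latest of these is hour 26, which is the earliest sub-assembly can start.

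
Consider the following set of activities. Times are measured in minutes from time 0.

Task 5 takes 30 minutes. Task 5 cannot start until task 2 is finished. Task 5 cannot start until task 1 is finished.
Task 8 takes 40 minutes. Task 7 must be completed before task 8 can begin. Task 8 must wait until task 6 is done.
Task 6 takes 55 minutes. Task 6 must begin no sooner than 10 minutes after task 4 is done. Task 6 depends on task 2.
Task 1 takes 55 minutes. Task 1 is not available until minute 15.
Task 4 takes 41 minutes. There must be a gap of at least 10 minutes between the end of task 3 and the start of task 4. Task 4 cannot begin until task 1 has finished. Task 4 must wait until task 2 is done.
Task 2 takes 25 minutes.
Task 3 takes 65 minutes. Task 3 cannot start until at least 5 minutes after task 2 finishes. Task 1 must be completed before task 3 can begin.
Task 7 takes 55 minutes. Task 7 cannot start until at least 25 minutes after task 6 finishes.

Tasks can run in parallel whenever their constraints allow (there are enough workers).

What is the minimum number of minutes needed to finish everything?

Task 2 can start immediately at minute 0; it finishes at minute 25.
Task 1 waits on its own release at minute 15, so it starts at minute 15 and finishes at 15 + 55 = minute 70.
Task 5 cannot start until task 2 (finishes minute 25); task 1 (finishes minute 70). The controlling bound is minute 70, so task 5 finishes at 70 + 30 = minute 100.
Task 3 cannot start until task 2 (finishes minute 25, plus 5-minute gap → minute 30); task 1 (finishes minute 70). The controlling bound is minute 70, so task 3 finishes at 70 + 65 = minute 135.
Task 4 has to wait for task 3 (finishes minute 135, plus 10-minute gap → minute 145); task 1 (finishes minute 70); task 2 (finishes minute 25). The latest of these is minute 145, so task 4 runs minute 145 to 145 + 41 = minute 186.
For task 6: task 4 (finishes minute 186, plus 10-minute gap → minute 196); task 2 (finishes minute 25). Taking the maximum gives a start of minute 196, and it finishes at 196 + 55 = minute 251.
Task 7 cannot begin until task 6 (finishes minute 251, plus 25-minute gap → minute 276). It runs from minute 276 to 276 + 55 = minute 331.
Task 8 needs all of task 7 (finishes minute 331); task 6 (finishes minute 251). That puts its earliest start at minute 331; it finishes at 331 + 40 = minute 371.
All tasks are finished once the last one completes. Finish times: Task 1 at 70, Task 2 at 25, Task 3 at 135, Task 4 at 186, Task 5 at 100, Task 6 at 251, Task 7 at 331, Task 8 at 371. The latest is minute 371.

371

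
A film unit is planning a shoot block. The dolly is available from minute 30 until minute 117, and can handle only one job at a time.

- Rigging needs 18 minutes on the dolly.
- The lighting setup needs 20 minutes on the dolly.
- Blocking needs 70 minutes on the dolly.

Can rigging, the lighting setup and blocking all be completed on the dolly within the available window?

The dolly window is 117 − 30 = 87 minutes.
Running back to back, the jobs need 18 + 20 + 70 = 108 minutes on the dolly.
Since 108 > 87, they cannot all fit.

No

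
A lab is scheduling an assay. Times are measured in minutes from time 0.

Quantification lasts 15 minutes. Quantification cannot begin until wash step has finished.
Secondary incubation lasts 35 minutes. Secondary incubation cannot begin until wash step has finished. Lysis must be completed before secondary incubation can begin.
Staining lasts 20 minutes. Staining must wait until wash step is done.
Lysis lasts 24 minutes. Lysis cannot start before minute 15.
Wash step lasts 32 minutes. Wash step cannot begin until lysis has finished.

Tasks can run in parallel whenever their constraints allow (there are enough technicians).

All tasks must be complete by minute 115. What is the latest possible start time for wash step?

48

Staining has no dependents, so it just needs to finish by minute 115. Starting by 115 − 20 = minute 95 achieves that.
Secondary incubation has no dependents, so it just needs to finish by minute 115. Starting by 115 − 35 = minute 80 achieves that.
To finish by minute 115, quantification (duration 15) must start no later than minute 100.
Wash step has several dependents: staining (must start by minute 95); secondary incubation (must start by minute 80); quantification (must start by minute 100). The earliest of those limits is minute 80, so wash step must start by 80 − 32 = minute 48.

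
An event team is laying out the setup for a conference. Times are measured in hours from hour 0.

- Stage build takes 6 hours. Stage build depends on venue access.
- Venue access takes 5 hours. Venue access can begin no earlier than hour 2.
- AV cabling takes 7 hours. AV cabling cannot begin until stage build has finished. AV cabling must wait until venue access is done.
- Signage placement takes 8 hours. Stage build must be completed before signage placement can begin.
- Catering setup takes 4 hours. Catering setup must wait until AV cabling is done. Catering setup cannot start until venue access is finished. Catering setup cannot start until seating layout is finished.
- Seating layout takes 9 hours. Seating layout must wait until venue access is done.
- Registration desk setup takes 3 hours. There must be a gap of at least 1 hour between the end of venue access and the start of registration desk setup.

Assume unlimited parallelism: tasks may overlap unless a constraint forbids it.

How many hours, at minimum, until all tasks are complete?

Venue access cannot begin until its own release at hour 2. It runs from hour 2 to 2 + 5 = hour 7.
After venue access (finishes hour 7, plus 1-hour gap → hour 8), registration desk setup can start at hour 8 and finishes at hour 11.
Seating layout cannot begin until venue access (finishes hour 7). It runs from hour 7 to 7 + 9 = hour 16.
Stage build cannot begin until venue access (finishes hour 7). It runs from hour 7 to 7 + 6 = hour 13.
Signage placement cannot begin until stage build (finishes hour 13). It runs from hour 13 to 13 + 8 = hour 21.
AV cabling has to wait for stage build (finishes hour 13); venue access (finishes hour 7). The latest of these is hour 13, so AV cabling runs hour 13 to 13 + 7 = hour 20.
Catering setup has to wait for AV cabling (finishes hour 20); venue access (finishes hour 7); seating layout (finishes hour 16). The latest of these is hour 20, so catering setup runs hour 20 to 20 + 4 = hour 24.
All tasks are finished once the last one completes. Finish times: Venue access at 7, Stage build at 13, AV cabling at 20, Seating layout at 16, Registration desk setup at 11, Signage placement at 21, Catering setup at 24. The latest is hour 24.

24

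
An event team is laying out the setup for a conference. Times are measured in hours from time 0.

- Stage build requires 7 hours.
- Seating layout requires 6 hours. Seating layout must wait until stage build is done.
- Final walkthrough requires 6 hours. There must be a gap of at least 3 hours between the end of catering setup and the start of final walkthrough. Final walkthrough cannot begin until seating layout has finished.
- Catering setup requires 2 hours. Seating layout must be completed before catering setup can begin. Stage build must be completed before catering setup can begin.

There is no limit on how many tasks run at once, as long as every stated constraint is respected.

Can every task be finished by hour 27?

Yes

Stage build can start immediately at hour 0; it finishes at hour 7.
Seating layout cannot begin until stage build (finishes hour 7). It runs from hour 7 to 7 + 6 = hour 13.
For catering setup: seating layout (finishes hour 13); stage build (finishes hour 7). Taking the maximum gives a start of hour 13, and it finishes at 13 + 2 = hour 15.
Final walkthrough cannot start until catering setup (finishes hour 15, plus 3-hour gap → hour 18); seating layout (finishes hour 13). The controlling bound is hour 18, so final walkthrough finishes at 18 + 6 = hour 24.
Every task is finished by hour 24, which is no later than the deadline of 27, so the schedule is feasible.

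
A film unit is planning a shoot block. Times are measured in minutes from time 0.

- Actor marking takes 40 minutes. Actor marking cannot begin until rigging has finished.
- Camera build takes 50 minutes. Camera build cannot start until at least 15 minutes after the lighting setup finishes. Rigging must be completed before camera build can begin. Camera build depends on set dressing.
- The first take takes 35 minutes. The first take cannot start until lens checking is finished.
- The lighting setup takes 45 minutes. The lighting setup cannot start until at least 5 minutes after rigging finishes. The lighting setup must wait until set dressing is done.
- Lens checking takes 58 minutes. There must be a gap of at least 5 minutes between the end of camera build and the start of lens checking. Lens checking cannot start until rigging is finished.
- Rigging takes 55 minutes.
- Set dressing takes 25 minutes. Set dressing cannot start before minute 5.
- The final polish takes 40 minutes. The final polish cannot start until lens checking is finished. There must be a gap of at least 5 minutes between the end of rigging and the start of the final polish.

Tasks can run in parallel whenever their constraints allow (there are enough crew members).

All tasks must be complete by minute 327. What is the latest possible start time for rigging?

54

To finish by minute 327, the final polish (duration 40) must start no later than minute 287.
The first take has no dependents, so it just needs to finish by minute 327. Starting by 327 − 35 = minute 292 achieves that.
Lens checking feeds the final polish (must start by minute 287); the first take (must start by minute 292). Taking the minimum, lens checking must finish by minute 287 and start by 287 − 58 = minute 229.
Since lens checking (must start by minute 229, minus 5-minute gap → minute 224) depends on it, camera build must finish by minute 224. Backing off its 50-minute duration gives a latest start of minute 174.
The lighting setup must finish before camera build (must start by minute 174, minus 15-minute gap → minute 159). With a 45-minute duration, the lighting setup must start by 159 − 45 = minute 114.
Actor marking has no dependents, so it just needs to finish by minute 327. Starting by 327 − 40 = minute 287 achieves that.
For rigging: the lighting setup (must start by minute 114, minus 5-minute gap → minute 109); camera build (must start by minute 174); lens checking (must start by minute 229); actor marking (must start by minute 287); the final polish (must start by minute 287, minus 5-minute gap → minute 282). The most restrictive is minute 109; with a 55-minute duration, rigging must start by minute 54.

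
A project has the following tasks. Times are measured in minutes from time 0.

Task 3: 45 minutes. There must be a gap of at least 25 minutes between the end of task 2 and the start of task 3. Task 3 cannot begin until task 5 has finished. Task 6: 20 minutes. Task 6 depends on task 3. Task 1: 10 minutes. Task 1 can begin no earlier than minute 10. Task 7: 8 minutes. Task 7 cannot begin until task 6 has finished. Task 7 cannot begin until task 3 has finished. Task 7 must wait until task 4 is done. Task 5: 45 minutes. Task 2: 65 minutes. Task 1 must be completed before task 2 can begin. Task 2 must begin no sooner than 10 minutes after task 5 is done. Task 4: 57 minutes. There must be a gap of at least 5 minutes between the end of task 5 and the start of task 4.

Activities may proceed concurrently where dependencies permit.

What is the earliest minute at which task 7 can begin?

210

Task 5 can start immediately at minute 0; it finishes at minute 45.
Task 4 waits on task 5 (finishes minute 45, plus 5-minute gap → minute 50), so it starts at minute 50 and finishes at 50 + 57 = minute 107.
Task 1 waits on its own release at minute 10, so it starts at minute 10 and finishes at 10 + 10 = minute 20.
Task 2 cannot start until task 1 (finishes minute 20); task 5 (finishes minute 45, plus 10-minute gap → minute 55). The controlling bound is minute 55, so task 2 finishes at 55 + 65 = minute 120.
Task 3 has to wait for task 2 (finishes minute 120, plus 25-minute gap → minute 145); task 5 (finishes minute 45). The latest of these is minute 145, so task 3 runs minute 145 to 145 + 45 = minute 190.
Task 6 cannot begin until task 3 (finishes minute 190). It runs from minute 190 to 190 + 20 = minute 210.
Task 7 waits on task 6 (finishes minute 210); task 3 (finishes minute 190); task 4 (finishes minute 107). The latest of these is minute 210, which is the earliest task 7 can start.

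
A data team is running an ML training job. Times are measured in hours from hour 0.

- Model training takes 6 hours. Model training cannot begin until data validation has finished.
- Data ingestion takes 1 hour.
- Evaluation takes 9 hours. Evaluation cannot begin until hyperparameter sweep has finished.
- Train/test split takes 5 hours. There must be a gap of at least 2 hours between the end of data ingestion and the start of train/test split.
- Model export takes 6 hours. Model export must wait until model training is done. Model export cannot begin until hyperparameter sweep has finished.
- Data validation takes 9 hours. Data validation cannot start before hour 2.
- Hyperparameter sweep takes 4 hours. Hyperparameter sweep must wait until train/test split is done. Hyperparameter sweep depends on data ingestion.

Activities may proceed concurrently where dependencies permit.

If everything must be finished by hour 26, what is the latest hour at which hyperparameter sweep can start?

13

To finish by hour 26, evaluation (duration 9) must start no later than hour 17.
Model export has no dependents, so it just needs to finish by hour 26. Starting by 26 − 6 = hour 20 achieves that.
Hyperparameter sweep must finish in time for evaluation (must start by hour 17); model export (must start by hour 20). The tightest is hour 17, so hyperparameter sweep must start by 17 − 4 = hour 13.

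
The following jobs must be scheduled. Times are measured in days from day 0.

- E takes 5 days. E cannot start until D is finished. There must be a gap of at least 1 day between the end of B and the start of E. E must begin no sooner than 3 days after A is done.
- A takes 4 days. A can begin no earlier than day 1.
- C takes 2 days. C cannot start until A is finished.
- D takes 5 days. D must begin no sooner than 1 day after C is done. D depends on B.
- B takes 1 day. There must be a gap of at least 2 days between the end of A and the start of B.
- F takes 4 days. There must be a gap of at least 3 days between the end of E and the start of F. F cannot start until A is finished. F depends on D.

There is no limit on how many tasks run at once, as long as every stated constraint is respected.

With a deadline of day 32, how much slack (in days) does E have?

A cannot begin until its own release at day 1. It runs from day 1 to 1 + 4 = day 5.
C cannot begin until A (finishes day 5). It runs from day 5 to 5 + 2 = day 7.
B cannot begin until A (finishes day 5, plus 2-day gap → day 7). It runs from day 7 to 7 + 1 = day 8.
D needs all of C (finishes day 7, plus 1-day gap → day 8); B (finishes day 8). That puts its earliest start at day 8; it finishes at 8 + 5 = day 13.
E needs all of D (finishes day 13); B (finishes day 8, plus 1-day gap → day 9); A (finishes day 5, plus 3-day gap → day 8). That puts its earliest start at day 13; it finishes at 13 + 5 = day 18.

Working backward from the deadline:
To finish by day 32, F (duration 4) must start no later than day 28.
E must finish before F (must start by day 28, minus 3-day gap → day 25). With a 5-day duration, E must start by 25 − 5 = day 20.
So E can start as early as day 13 and as late as day 20, giving 20 − 13 = 7 days of slack.

7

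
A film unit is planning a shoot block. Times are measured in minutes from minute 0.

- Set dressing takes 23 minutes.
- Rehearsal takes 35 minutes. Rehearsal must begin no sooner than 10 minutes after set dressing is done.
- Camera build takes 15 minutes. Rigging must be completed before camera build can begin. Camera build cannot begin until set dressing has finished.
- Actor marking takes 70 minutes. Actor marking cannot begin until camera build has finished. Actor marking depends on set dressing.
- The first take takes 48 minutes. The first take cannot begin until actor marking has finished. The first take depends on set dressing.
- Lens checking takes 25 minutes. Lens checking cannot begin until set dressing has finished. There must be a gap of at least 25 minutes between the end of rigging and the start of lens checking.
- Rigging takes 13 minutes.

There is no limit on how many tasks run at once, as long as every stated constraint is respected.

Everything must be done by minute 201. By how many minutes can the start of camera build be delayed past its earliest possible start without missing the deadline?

Set dressing can start immediately at minute 0; it finishes at minute 23.
Rigging has no prerequisites, so it starts at minute 0 and finishes at minute 13.
Camera build has to wait for rigging (finishes minute 13); set dressing (finishes minute 23). The latest of these is minute 23, so camera build runs minute 23 to 23 + 15 = minute 38.

Working backward from the deadline:
Nothing follows the first take; the deadline of minute 201 is its only limit. It must start by 201 − 48 = minute 153.
Actor marking must finish before the first take (must start by minute 153). With a 70-minute duration, actor marking must start by 153 − 70 = minute 83.
Camera build has to be done before actor marking (must start by minute 83). That means finishing by minute 83, i.e. starting by 83 − 15 = minute 68.
So camera build can start as early as minute 23 and as late as minute 68, giving 68 − 23 = 45 minutes of slack.

45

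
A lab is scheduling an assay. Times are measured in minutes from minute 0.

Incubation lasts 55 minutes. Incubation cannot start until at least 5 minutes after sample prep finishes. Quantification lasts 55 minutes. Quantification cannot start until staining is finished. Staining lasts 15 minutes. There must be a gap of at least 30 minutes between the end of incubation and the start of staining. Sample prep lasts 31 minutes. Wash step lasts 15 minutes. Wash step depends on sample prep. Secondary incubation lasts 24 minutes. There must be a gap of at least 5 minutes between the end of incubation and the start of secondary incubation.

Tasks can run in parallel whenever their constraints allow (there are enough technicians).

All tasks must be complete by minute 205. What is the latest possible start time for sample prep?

14

Nothing follows quantification; the deadline of minute 205 is its only limit. It must start by 205 − 55 = minute 150.
Staining has to be done before quantification (must start by minute 150). That means finishing by minute 150, i.e. starting by 150 − 15 = minute 135.
Secondary incubation has no dependents, so it just needs to finish by minute 205. Starting by 205 − 24 = minute 181 achieves that.
Incubation has several dependents: staining (must start by minute 135, minus 30-minute gap → minute 105); secondary incubation (must start by minute 181, minus 5-minute gap → minute 176). The earliest of those limits is minute 105, so incubation must start by 105 − 55 = minute 50.
Wash step must finish by minute 205; it takes 15 minutes, so it must start by 205 − 15 = minute 190.
Sample prep feeds incubation (must start by minute 50, minus 5-minute gap → minute 45); wash step (must start by minute 190). Taking the minimum, sample prep must finish by minute 45 and start by 45 − 31 = minute 14.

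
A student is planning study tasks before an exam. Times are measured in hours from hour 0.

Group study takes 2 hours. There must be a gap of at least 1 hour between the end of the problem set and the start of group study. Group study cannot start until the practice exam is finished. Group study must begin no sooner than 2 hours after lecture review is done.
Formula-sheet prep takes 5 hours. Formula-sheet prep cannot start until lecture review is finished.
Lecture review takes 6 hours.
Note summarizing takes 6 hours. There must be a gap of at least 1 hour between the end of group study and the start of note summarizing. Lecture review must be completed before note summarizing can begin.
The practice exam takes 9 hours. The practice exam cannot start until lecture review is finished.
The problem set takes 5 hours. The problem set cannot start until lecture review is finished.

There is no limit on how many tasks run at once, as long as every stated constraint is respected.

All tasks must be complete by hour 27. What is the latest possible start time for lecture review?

Nothing follows note summarizing; the deadline of hour 27 is its only limit. It must start by 27 − 6 = hour 21.
Since note summarizing (must start by hour 21, minus 1-hour gap → hour 20) depends on it, group study must finish by hour 20. Backing off its 2-hour duration gives a latest start of hour 18.
The problem set feeds into group study (must start by hour 18, minus 1-hour gap → hour 17); so the problem set must finish by hour 17 and therefore start by hour 12.
The practice exam feeds into group study (must start by hour 18); so the practice exam must finish by hour 18 and therefore start by hour 9.
Nothing follows formula-sheet prep; the deadline of hour 27 is its only limit. It must start by 27 − 5 = hour 22.
Lecture review feeds the problem set (must start by hour 12); the practice exam (must start by hour 9); group study (must start by hour 18, minus 2-hour gap → hour 16); note summarizing (must start by hour 21); formula-sheet prep (must start by hour 22). Taking the minimum, lecture review must finish by hour 9 and start by 9 − 6 = hour 3.

3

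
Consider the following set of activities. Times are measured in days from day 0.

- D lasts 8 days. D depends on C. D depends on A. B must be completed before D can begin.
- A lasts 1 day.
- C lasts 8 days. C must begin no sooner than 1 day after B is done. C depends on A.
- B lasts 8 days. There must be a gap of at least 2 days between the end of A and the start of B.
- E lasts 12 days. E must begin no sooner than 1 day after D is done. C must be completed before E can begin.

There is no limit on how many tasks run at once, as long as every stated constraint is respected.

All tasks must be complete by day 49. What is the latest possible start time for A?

8

To finish by day 49, E (duration 12) must start no later than day 37.
D must finish before E (must start by day 37, minus 1-day gap → day 36). With an 8-day duration, D must start by 36 − 8 = day 28.
C must finish in time for D (must start by day 28); E (must start by day 37). The tightest is day 28, so C must start by 28 − 8 = day 20.
B must finish in time for C (must start by day 20, minus 1-day gap → day 19); D (must start by day 28). The tightest is day 19, so B must start by 19 − 8 = day 11.
A feeds B (must start by day 11, minus 2-day gap → day 9); C (must start by day 20); D (must start by day 28). Taking the minimum, A must finish by day 9 and start by 9 − 1 = day 8.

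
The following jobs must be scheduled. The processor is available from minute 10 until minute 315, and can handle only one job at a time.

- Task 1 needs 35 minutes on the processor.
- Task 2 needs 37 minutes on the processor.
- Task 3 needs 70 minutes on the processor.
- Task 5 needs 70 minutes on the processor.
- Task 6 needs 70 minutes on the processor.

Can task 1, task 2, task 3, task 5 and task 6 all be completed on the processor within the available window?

The processor window is 315 − 10 = 305 minutes.
Running back to back, the jobs need 35 + 37 + 70 + 70 + 70 = 282 minutes on the processor.
Since 282 ≤ 305, they fit within the window.

Yes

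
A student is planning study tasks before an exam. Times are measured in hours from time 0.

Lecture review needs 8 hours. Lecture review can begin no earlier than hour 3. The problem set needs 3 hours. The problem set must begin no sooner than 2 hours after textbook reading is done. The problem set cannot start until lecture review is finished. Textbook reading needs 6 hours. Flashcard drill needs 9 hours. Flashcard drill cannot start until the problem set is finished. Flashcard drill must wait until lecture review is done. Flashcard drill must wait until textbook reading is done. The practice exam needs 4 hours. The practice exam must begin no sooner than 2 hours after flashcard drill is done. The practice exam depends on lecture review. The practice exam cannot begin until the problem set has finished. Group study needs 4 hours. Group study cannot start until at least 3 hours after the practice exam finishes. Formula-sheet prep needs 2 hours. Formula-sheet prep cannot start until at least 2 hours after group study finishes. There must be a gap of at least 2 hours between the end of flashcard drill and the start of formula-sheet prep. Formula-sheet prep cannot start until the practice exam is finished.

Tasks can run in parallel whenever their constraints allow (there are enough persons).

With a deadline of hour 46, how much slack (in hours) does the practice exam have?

Lecture review waits on its own release at hour 3, so it starts at hour 3 and finishes at 3 + 8 = hour 11.
Nothing blocks textbook reading, so it runs from hour 0 to hour 6.
The problem set cannot start until textbook reading (finishes hour 6, plus 2-hour gap → hour 8); lecture review (finishes hour 11). The controlling bound is hour 11, so the problem set finishes at 11 + 3 = hour 14.
Flashcard drill needs all of the problem set (finishes hour 14); lecture review (finishes hour 11); textbook reading (finishes hour 6). That puts its earliest start at hour 14; it finishes at 14 + 9 = hour 23.
The practice exam has to wait for flashcard drill (finishes hour 23, plus 2-hour gap → hour 25); lecture review (finishes hour 11); the problem set (finishes hour 14). The latest of these is hour 25, so the practice exam runs hour 25 to 25 + 4 = hour 29.

Working backward from the deadline:
Nothing follows formula-sheet prep; the deadline of hour 46 is its only limit. It must start by 46 − 2 = hour 44.
Since formula-sheet prep (must start by hour 44, minus 2-hour gap → hour 42) depends on it, group study must finish by hour 42. Backing off its 4-hour duration gives a latest start of hour 38.
The practice exam has several dependents: group study (must start by hour 38, minus 3-hour gap → hour 35); formula-sheet prep (must start by hour 44). The earliest of those limits is hour 35, so the practice exam must start by 35 − 4 = hour 31.
So the practice exam can start as early as hour 25 and as late as hour 31, giving 31 − 25 = 6 hours of slack.

6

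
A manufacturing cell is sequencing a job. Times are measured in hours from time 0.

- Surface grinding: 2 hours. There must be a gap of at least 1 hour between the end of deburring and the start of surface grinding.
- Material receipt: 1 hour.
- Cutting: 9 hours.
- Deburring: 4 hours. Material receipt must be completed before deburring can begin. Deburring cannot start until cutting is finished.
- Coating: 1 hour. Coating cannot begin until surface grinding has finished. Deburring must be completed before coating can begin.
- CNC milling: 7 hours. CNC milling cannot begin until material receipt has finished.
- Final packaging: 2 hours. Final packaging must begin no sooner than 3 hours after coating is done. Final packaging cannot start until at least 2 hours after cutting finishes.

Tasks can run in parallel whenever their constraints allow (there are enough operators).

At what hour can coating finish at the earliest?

Cutting can start immediately at hour 0; it finishes at hour 9.
Nothing blocks material receipt, so it runs from hour 0 to hour 1.
Deburring needs all of material receipt (finishes hour 1); cutting (finishes hour 9). That puts its earliest start at hour 9; it finishes at 9 + 4 = hour 13.
Surface grinding waits on deburring (finishes hour 13, plus 1-hour gap → hour 14), so it starts at hour 14 and finishes at 14 + 2 = hour 16.
Coating has to wait for surface grinding (finishes hour 16); deburring (finishes hour 13). The latest of these is hour 16, so coating runs hour 16 to 16 + 1 = hour 17.

17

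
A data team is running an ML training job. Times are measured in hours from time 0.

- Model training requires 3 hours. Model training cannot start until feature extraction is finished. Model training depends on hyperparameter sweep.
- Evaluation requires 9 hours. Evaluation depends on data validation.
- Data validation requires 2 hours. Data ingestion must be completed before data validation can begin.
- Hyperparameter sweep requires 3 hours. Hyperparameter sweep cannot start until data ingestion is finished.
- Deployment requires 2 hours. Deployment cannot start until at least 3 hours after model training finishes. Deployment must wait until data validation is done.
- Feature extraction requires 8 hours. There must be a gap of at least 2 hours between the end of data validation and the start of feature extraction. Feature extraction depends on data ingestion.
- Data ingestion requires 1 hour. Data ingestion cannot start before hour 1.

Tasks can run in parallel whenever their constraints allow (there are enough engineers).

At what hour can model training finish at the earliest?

Data ingestion cannot begin until its own release at hour 1. It runs from hour 1 to 1 + 1 = hour 2.
After data ingestion (finishes hour 2), hyperparameter sweep can start at hour 2 and finishes at hour 5.
Data validation waits on data ingestion (finishes hour 2), so it starts at hour 2 and finishes at 2 + 2 = hour 4.
Feature extraction needs all of data validation (finishes hour 4, plus 2-hour gap → hour 6); data ingestion (finishes hour 2). That puts its earliest start at hour 6; it finishes at 6 + 8 = hour 14.
For model training: feature extraction (finishes hour 14); hyperparameter sweep (finishes hour 5). Taking the maximum gives a start of hour 14, and it finishes at 14 + 3 = hour 17.

17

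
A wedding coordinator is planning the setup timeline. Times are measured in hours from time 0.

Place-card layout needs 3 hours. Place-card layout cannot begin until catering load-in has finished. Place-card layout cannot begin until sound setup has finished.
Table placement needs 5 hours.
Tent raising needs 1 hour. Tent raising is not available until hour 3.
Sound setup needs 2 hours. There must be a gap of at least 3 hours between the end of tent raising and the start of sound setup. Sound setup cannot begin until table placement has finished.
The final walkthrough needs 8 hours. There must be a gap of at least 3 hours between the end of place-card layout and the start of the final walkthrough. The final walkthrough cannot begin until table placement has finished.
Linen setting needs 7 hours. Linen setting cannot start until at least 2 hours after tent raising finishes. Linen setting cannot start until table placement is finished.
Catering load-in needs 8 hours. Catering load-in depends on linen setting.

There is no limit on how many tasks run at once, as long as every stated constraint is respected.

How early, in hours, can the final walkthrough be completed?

35

Table placement can start immediately at hour 0; it finishes at hour 5.
After its own release at hour 3, tent raising can start at hour 3 and finishes at hour 4.
Sound setup cannot start until tent raising (finishes hour 4, plus 3-hour gap → hour 7); table placement (finishes hour 5). The controlling bound is hour 7, so sound setup finishes at 7 + 2 = hour 9.
Linen setting cannot start until tent raising (finishes hour 4, plus 2-hour gap → hour 6); table placement (finishes hour 5). The controlling bound is hour 6, so linen setting finishes at 6 + 7 = hour 13.
Catering load-in cannot begin until linen setting (finishes hour 13). It runs from hour 13 to 13 + 8 = hour 21.
For place-card layout: catering load-in (finishes hour 21); sound setup (finishes hour 9). Taking the maximum gives a start of hour 21, and it finishes at 21 + 3 = hour 24.
The final walkthrough cannot start until place-card layout (finishes hour 24, plus 3-hour gap → hour 27); table placement (finishes hour 5). The controlling bound is hour 27, so the final walkthrough finishes at 27 + 8 = hour 35.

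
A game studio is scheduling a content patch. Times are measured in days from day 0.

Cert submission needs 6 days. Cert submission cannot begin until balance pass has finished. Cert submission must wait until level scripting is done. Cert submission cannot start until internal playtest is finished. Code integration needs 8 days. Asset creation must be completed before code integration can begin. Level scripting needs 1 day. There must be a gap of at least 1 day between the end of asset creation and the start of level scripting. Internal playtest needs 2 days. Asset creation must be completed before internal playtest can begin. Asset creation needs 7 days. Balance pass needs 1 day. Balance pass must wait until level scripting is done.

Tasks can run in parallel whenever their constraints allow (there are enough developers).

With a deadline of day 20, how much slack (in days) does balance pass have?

Asset creation has no prerequisites, so it starts at day 0 and finishes at day 7.
Level scripting waits on asset creation (finishes day 7, plus 1-day gap → day 8), so it starts at day 8 and finishes at 8 + 1 = day 9.
Balance pass waits on level scripting (finishes day 9), so it starts at day 9 and finishes at 9 + 1 = day 10.

Working backward from the deadline:
Cert submission must finish by day 20; it takes 6 days, so it must start by 20 − 6 = day 14.
Balance pass must finish before cert submission (must start by day 14). With a 1-day duration, balance pass must start by 14 − 1 = day 13.
So balance pass can start as early as day 9 and as late as day 13, giving 13 − 9 = 4 days of slack.

4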